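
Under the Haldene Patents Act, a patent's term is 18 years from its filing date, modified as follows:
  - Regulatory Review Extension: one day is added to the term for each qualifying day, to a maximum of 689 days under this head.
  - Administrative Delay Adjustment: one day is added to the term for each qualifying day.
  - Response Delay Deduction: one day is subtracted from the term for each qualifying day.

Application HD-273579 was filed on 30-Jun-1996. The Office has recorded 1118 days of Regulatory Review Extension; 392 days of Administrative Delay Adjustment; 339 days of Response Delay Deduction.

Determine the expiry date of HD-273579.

2016-07-11

Base term: filing date + 18 years → 30 June 2014.
Regulatory Review Extension: 1118 days claimed exceeds the 689-day cap, so +689 days → 19 May 2016.
Administrative Delay Adjustment: +392 days → 15 June 2017.
Response Delay Deduction: −339 days → 11 July 2016.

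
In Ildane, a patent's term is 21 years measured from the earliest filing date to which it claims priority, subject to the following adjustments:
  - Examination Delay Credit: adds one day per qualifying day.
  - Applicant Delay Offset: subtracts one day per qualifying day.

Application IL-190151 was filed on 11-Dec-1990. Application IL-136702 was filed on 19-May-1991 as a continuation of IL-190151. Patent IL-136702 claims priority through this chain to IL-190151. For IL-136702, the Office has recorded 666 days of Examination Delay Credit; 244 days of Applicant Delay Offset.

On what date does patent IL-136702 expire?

Earliest priority filing: 11 December 1990.
Base term: 11 December 1990 + 21 years → 11 December 2011.
Examination Delay Credit: +666 days → 7 October 2013.
Applicant Delay Offset: −244 days → 5 February 2013.

2013-02-05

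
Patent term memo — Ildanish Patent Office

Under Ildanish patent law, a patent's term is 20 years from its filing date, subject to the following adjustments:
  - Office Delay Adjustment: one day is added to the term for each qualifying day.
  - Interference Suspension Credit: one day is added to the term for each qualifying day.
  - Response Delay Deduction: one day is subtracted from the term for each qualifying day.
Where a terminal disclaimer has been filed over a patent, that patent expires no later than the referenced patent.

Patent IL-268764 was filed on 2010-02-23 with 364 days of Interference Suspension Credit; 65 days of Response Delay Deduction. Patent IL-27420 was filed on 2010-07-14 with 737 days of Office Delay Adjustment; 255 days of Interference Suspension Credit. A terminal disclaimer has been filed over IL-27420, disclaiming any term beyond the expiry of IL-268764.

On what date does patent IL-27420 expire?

Natural term of IL-27420:
  Base: filing + 20 years → 14 July 2030.
  Office Delay Adjustment: +737 days → 20 July 2032.
  Interference Suspension Credit: +255 days → 1 April 2033.
Expiry of referenced patent IL-268764:
  Base: filing + 20 years → 23 February 2030.
  Interference Suspension Credit: +364 days → 22 February 2031.
  Response Delay Deduction: −65 days → 19 December 2030.
Terminal disclaimer: IL-27420 expires on the earlier of 1 April 2033 and 19 December 2030.

2030-12-19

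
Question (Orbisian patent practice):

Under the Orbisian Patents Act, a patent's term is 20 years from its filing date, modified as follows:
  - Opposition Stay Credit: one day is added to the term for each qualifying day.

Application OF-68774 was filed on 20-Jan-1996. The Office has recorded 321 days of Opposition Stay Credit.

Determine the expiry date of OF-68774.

December 6, 2016

Base term: filing date + 20 years → 20 January 2016.
Opposition Stay Credit: +321 days → 6 December 2016.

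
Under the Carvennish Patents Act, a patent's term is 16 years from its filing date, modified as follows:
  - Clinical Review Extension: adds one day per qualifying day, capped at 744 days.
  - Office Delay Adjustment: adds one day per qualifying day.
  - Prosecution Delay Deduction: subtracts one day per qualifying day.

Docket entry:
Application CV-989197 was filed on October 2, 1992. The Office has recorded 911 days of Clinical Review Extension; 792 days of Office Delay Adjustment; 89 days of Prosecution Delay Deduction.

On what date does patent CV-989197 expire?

Base term: filing date + 16 years → 2 October 2008.
Clinical Review Extension: 911 days claimed exceeds the 744-day cap, so +744 days → 16 October 2010.
Office Delay Adjustment: +792 days → 16 December 2012.
Prosecution Delay Deduction: −89 days → 18 September 2012.

2012-09-18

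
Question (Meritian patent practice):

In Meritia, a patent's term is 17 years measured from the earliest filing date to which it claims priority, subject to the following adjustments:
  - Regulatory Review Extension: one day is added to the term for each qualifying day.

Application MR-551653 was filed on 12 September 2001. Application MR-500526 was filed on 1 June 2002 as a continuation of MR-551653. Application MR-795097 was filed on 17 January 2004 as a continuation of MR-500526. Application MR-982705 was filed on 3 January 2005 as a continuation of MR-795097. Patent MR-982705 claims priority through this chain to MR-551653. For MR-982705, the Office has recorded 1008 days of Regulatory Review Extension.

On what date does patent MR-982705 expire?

Earliest priority filing: 12 September 2001.
Base term: 12 September 2001 + 17 years → 12 September 2018.
Regulatory Review Extension: +1008 days → 16 June 2021.

2021-06-16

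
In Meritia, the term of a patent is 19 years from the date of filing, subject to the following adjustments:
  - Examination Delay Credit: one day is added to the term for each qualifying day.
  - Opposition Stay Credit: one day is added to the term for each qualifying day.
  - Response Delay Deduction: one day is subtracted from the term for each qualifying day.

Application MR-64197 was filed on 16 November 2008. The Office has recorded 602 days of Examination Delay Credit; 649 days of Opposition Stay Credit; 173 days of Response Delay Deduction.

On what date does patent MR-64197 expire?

Base term: filing date + 19 years → 16 November 2027.
Examination Delay Credit: +602 days → 10 July 2029.
Opposition Stay Credit: +649 days → 20 April 2031.
Response Delay Deduction: −173 days → 29 October 2030.

October 29, 2030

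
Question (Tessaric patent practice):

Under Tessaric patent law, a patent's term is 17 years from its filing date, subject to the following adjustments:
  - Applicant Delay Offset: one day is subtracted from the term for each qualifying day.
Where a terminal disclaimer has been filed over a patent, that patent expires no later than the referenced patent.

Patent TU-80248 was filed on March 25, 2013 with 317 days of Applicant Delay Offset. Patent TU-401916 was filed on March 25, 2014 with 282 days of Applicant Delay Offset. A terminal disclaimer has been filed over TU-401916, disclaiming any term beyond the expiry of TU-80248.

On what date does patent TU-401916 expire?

2029-05-12

Natural term of TU-401916:
  Base: filing + 17 years → 25 March 2031.
  Applicant Delay Offset: −282 days → 16 June 2030.
Expiry of referenced patent TU-80248:
  Base: filing + 17 years → 25 March 2030.
  Applicant Delay Offset: −317 days → 12 May 2029.
Terminal disclaimer: TU-401916 expires on the earlier of 16 June 2030 and 12 May 2029.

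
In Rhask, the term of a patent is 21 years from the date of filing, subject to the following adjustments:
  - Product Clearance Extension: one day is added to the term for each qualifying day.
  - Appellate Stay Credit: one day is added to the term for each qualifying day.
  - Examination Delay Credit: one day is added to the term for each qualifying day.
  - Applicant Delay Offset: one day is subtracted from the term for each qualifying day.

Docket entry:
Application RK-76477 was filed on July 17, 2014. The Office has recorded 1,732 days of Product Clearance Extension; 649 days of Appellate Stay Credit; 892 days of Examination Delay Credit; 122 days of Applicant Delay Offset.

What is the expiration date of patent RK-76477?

Base term: filing date + 21 years → 17 July 2035.
Product Clearance Extension: +1732 days → 13 April 2040.
Appellate Stay Credit: +649 days → 22 January 2042.
Examination Delay Credit: +892 days → 2 July 2044.
Applicant Delay Offset: −122 days → 2 March 2044.

March 2, 2044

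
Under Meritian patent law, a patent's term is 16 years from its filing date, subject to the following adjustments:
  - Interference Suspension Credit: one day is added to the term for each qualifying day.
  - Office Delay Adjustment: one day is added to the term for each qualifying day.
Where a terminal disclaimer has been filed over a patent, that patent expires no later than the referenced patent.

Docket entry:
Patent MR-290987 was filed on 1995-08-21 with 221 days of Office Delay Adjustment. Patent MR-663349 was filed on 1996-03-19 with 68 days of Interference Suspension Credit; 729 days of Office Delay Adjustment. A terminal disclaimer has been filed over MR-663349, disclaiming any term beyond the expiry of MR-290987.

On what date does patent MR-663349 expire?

Natural term of MR-663349:
  Base: filing + 16 years → 19 March 2012.
  Interference Suspension Credit: +68 days → 26 May 2012.
  Office Delay Adjustment: +729 days → 25 May 2014.
Expiry of referenced patent MR-290987:
  Base: filing + 16 years → 21 August 2011.
  Office Delay Adjustment: +221 days → 29 March 2012.
Terminal disclaimer: MR-663349 expires on the earlier of 25 May 2014 and 29 March 2012.

2012-03-29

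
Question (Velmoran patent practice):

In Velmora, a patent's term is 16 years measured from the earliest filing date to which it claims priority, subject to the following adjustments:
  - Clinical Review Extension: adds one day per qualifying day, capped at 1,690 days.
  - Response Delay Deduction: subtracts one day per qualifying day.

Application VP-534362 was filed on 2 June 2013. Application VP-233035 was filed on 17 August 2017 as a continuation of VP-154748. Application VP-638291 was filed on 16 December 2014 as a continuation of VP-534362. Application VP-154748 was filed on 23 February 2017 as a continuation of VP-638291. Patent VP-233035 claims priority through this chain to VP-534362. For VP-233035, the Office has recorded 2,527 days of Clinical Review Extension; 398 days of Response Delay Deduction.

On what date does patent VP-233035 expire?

December 15, 2032

Earliest priority filing: 2 June 2013.
Base term: 2 June 2013 + 16 years → 2 June 2029.
Clinical Review Extension: 2527 days claimed exceeds the 1690-day cap, so +1690 days → 17 January 2034.
Response Delay Deduction: −398 days → 15 December 2032.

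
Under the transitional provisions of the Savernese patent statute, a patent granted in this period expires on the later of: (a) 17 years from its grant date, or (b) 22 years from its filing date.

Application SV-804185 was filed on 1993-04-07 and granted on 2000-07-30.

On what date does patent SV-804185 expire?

(a) grant + 17 years → 30 July 2017.
(b) filing + 22 years → 7 April 2015.
Later of the two: 30 July 2017.

2017-07-30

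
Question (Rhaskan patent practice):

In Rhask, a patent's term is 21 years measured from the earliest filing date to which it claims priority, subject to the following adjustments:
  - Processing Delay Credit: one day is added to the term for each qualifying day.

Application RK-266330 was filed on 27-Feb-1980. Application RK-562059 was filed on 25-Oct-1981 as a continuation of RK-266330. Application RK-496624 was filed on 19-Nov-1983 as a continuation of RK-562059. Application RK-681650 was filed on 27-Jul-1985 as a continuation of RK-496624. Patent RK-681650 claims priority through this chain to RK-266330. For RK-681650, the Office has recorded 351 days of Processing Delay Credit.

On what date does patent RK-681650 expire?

2002-02-13

Earliest priority filing: 27 February 1980.
Base term: 27 February 1980 + 21 years → 27 February 2001.
Processing Delay Credit: +351 days → 13 February 2002.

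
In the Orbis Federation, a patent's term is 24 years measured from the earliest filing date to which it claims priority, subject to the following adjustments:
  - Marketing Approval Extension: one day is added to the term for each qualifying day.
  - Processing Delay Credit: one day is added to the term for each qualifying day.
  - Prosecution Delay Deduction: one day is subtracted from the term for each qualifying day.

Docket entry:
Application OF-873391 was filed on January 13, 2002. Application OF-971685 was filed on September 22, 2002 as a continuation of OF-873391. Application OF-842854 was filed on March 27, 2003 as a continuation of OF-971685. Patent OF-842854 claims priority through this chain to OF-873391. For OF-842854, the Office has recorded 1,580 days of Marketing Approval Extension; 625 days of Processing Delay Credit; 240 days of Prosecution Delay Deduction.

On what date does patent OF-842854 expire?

Earliest priority filing: 13 January 2002.
Base term: 13 January 2002 + 24 years → 13 January 2026.
Marketing Approval Extension: +1580 days → 12 May 2030.
Processing Delay Credit: +625 days → 27 January 2032.
Prosecution Delay Deduction: −240 days → 1 June 2031.

2031-06-01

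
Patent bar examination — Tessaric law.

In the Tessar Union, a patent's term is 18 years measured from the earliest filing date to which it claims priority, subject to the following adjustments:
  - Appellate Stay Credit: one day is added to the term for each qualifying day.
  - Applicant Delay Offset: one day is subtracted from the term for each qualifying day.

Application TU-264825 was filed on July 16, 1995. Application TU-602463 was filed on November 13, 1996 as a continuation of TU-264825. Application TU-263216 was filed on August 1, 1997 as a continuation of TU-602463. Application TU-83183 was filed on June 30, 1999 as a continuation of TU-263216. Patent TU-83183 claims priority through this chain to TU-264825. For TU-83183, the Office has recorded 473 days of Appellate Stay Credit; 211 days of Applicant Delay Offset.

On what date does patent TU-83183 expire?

Earliest priority filing: 16 July 1995.
Base term: 16 July 1995 + 18 years → 16 July 2013.
Appellate Stay Credit: +473 days → 1 November 2014.
Applicant Delay Offset: −211 days → 4 April 2014.

2014-04-04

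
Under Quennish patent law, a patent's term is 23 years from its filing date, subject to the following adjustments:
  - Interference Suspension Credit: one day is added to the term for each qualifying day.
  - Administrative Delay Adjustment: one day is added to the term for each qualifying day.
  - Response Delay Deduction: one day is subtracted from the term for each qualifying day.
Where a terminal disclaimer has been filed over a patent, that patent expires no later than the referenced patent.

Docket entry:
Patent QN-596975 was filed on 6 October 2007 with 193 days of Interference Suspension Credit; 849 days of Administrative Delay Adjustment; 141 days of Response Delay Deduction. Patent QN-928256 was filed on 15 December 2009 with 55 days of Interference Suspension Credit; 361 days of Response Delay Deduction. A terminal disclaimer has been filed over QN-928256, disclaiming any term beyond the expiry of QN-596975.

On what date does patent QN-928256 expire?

Natural term of QN-928256:
  Base: filing + 23 years → 15 December 2032.
  Interference Suspension Credit: +55 days → 8 February 2033.
  Response Delay Deduction: −361 days → 13 February 2032.
Expiry of referenced patent QN-596975:
  Base: filing + 23 years → 6 October 2030.
  Interference Suspension Credit: +193 days → 17 April 2031.
  Administrative Delay Adjustment: +849 days → 13 August 2033.
  Response Delay Deduction: −141 days → 25 March 2033.
Terminal disclaimer: QN-928256 expires on the earlier of 13 February 2032 and 25 March 2033.

2032-02-13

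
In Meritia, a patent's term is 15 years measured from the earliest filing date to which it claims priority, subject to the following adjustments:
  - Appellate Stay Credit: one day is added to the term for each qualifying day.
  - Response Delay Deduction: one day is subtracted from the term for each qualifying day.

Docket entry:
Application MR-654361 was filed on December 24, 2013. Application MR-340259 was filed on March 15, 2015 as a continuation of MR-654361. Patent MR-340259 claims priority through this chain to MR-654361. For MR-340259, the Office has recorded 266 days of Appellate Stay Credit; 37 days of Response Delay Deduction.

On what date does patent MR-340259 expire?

Earliest priority filing: 24 December 2013.
Base term: 24 December 2013 + 15 years → 24 December 2028.
Appellate Stay Credit: +266 days → 16 September 2029.
Response Delay Deduction: −37 days → 10 August 2029.

August 10, 2029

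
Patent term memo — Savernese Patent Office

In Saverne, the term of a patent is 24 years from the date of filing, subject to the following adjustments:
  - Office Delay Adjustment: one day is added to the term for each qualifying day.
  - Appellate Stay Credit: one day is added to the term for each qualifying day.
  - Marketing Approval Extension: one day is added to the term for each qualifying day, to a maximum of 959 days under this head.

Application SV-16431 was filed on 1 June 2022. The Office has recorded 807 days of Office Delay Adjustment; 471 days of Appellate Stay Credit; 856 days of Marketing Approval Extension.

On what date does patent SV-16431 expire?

2052-04-04

Base term: filing date + 24 years → 1 June 2046.
Office Delay Adjustment: +807 days → 16 August 2048.
Appellate Stay Credit: +471 days → 30 November 2049.
Marketing Approval Extension: 856 days (within the 959-day cap) → +856 days → 4 April 2052.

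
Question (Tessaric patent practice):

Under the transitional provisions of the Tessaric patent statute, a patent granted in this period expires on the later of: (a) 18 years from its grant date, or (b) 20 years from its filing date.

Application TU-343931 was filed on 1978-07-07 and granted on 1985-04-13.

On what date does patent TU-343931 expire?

2003-04-13

(a) grant + 18 years → 13 April 2003.
(b) filing + 20 years → 7 July 1998.
Later of the two: 13 April 2003.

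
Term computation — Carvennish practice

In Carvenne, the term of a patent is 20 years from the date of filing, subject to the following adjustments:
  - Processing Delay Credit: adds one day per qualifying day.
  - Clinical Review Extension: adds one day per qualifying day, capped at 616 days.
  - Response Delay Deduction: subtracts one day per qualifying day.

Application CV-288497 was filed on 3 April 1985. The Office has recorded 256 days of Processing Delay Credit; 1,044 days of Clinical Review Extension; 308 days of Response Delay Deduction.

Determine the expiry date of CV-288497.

Base term: filing date + 20 years → 3 April 2005.
Processing Delay Credit: +256 days → 15 December 2005.
Clinical Review Extension: 1044 days claimed exceeds the 616-day cap, so +616 days → 23 August 2007.
Response Delay Deduction: −308 days → 19 October 2006.

October 19, 2006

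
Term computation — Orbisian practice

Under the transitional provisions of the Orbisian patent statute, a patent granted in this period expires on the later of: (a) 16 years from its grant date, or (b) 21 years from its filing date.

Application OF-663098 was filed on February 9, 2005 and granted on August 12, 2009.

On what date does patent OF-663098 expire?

(a) grant + 16 years → 12 August 2025.
(b) filing + 21 years → 9 February 2026.
Later of the two: 9 February 2026.

February 9, 2026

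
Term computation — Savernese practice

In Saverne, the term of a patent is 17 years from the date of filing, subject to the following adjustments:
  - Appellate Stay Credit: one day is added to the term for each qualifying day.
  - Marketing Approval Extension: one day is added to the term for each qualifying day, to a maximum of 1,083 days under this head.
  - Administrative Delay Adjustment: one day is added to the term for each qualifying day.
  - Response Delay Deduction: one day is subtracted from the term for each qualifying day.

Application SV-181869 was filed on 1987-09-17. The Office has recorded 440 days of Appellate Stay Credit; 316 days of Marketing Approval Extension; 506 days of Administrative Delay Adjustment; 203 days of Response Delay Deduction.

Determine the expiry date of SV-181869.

Base term: filing date + 17 years → 17 September 2004.
Appellate Stay Credit: +440 days → 1 December 2005.
Marketing Approval Extension: 316 days (within the 1083-day cap) → +316 days → 13 October 2006.
Administrative Delay Adjustment: +506 days → 2 March 2008.
Response Delay Deduction: −203 days → 12 August 2007.

2007-08-12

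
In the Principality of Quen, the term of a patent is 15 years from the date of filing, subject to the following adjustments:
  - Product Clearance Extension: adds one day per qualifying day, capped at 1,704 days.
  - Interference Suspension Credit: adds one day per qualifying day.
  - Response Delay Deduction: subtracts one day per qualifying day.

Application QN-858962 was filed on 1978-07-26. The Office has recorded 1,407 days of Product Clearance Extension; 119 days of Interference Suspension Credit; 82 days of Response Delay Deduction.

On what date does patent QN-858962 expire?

Base term: filing date + 15 years → 26 July 1993.
Product Clearance Extension: 1407 days (within the 1704-day cap) → +1407 days → 2 June 1997.
Interference Suspension Credit: +119 days → 29 September 1997.
Response Delay Deduction: −82 days → 9 July 1997.

1997-07-09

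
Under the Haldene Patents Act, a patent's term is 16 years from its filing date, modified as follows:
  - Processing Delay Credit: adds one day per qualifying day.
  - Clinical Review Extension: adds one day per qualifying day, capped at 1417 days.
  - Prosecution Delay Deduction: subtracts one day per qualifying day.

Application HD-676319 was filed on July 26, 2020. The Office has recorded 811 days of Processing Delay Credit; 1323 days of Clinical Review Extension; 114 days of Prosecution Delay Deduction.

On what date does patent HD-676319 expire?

2042-02-05

Base term: filing date + 16 years → 26 July 2036.
Processing Delay Credit: +811 days → 15 October 2038.
Clinical Review Extension: 1323 days (within the 1417-day cap) → +1323 days → 30 May 2042.
Prosecution Delay Deduction: −114 days → 5 February 2042.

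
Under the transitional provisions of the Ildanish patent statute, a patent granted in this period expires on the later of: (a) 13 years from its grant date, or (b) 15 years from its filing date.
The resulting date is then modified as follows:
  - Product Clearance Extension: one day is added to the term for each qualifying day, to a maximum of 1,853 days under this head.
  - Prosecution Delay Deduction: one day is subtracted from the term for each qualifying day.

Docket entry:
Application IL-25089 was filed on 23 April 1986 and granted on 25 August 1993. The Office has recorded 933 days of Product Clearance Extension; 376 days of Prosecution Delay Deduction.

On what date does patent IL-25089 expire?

(a) grant + 13 years → 25 August 2006.
(b) filing + 15 years → 23 April 2001.
Later of the two: 25 August 2006.
Product Clearance Extension: 933 days (within the 1853-day cap) → +933 days → 15 March 2009.
Prosecution Delay Deduction: −376 days → 4 March 2008.

2008-03-04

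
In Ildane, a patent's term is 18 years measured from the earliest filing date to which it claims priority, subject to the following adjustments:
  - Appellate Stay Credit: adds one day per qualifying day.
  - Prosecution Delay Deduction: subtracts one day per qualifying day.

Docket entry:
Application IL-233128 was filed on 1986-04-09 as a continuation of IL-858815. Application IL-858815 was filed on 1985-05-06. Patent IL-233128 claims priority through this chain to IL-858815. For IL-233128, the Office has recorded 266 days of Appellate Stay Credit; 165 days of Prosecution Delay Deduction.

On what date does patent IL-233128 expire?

Earliest priority filing: 6 May 1985.
Base term: 6 May 1985 + 18 years → 6 May 2003.
Appellate Stay Credit: +266 days → 27 January 2004.
Prosecution Delay Deduction: −165 days → 15 August 2003.

August 15, 2003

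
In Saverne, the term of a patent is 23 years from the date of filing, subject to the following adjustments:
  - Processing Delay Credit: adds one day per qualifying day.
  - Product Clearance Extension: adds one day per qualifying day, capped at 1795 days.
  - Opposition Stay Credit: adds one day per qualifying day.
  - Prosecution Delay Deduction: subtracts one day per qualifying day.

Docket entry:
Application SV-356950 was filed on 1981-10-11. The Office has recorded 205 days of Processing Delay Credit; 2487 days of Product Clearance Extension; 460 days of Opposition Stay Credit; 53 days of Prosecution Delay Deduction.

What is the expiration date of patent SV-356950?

Base term: filing date + 23 years → 11 October 2004.
Processing Delay Credit: +205 days → 4 May 2005.
Product Clearance Extension: 2487 days claimed exceeds the 1795-day cap, so +1795 days → 3 April 2010.
Opposition Stay Credit: +460 days → 7 July 2011.
Prosecution Delay Deduction: −53 days → 15 May 2011.

May 15, 2011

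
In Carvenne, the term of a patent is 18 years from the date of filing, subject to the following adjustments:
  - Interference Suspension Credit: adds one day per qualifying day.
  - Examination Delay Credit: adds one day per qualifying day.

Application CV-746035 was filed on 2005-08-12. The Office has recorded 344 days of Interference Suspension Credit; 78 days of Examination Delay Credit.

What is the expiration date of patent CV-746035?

2024-10-07

Base term: filing date + 18 years → 12 August 2023.
Interference Suspension Credit: +344 days → 21 July 2024.
Examination Delay Credit: +78 days → 7 October 2024.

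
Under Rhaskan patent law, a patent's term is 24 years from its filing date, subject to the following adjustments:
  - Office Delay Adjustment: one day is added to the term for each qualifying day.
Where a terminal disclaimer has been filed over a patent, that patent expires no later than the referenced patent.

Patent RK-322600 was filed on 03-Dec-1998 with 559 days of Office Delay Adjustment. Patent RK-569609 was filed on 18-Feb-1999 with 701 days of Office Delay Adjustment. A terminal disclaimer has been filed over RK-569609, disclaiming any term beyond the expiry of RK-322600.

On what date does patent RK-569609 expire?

June 14, 2024

Natural term of RK-569609:
  Base: filing + 24 years → 18 February 2023.
  Office Delay Adjustment: +701 days → 19 January 2025.
Expiry of referenced patent RK-322600:
  Base: filing + 24 years → 3 December 2022.
  Office Delay Adjustment: +559 days → 14 June 2024.
Terminal disclaimer: RK-569609 expires on the earlier of 19 January 2025 and 14 June 2024.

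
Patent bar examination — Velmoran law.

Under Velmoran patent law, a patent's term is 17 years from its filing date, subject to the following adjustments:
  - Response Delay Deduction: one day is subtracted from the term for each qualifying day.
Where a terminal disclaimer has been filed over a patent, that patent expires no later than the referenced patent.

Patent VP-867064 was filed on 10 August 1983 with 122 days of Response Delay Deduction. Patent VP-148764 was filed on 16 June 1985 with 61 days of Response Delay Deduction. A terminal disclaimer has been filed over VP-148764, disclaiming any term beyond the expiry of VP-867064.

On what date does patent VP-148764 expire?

April 10, 2000

Natural term of VP-148764:
  Base: filing + 17 years → 16 June 2002.
  Response Delay Deduction: −61 days → 16 April 2002.
Expiry of referenced patent VP-867064:
  Base: filing + 17 years → 10 August 2000.
  Response Delay Deduction: −122 days → 10 April 2000.
Terminal disclaimer: VP-148764 expires on the earlier of 16 April 2002 and 10 April 2000.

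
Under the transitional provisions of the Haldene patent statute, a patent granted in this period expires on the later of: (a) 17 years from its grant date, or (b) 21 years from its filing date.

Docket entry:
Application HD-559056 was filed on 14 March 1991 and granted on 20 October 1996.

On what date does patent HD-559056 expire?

(a) grant + 17 years → 20 October 2013.
(b) filing + 21 years → 14 March 2012.
Later of the two: 20 October 2013.

October 20, 2013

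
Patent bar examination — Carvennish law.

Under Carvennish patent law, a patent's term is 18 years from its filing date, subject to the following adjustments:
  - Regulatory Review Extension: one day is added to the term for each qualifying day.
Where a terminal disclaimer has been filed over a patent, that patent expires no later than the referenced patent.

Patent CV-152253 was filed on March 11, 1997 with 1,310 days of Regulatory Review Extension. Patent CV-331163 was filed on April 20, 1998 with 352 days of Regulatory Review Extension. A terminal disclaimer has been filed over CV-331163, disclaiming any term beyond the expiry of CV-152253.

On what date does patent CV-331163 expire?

2017-04-07

Natural term of CV-331163:
  Base: filing + 18 years → 20 April 2016.
  Regulatory Review Extension: +352 days → 7 April 2017.
Expiry of referenced patent CV-152253:
  Base: filing + 18 years → 11 March 2015.
  Regulatory Review Extension: +1310 days → 11 October 2018.
Terminal disclaimer: CV-331163 expires on the earlier of 7 April 2017 and 11 October 2018.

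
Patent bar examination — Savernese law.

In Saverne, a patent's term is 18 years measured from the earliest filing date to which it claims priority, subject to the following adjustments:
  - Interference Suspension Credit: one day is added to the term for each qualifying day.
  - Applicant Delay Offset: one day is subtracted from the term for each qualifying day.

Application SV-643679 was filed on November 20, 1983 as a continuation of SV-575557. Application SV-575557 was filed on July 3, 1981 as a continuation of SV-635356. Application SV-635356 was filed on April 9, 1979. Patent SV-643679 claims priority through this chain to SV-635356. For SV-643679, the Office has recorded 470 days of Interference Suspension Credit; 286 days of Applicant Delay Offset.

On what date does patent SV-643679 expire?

Earliest priority filing: 9 April 1979.
Base term: 9 April 1979 + 18 years → 9 April 1997.
Interference Suspension Credit: +470 days → 23 July 1998.
Applicant Delay Offset: −286 days → 10 October 1997.

October 10, 1997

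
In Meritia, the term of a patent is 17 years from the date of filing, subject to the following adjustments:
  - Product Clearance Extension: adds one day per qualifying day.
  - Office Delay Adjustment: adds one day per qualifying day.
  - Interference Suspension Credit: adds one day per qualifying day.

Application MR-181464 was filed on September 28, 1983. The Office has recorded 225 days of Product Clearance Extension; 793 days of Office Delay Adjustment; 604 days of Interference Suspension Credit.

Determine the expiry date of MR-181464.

2005-03-08

Base term: filing date + 17 years → 28 September 2000.
Product Clearance Extension: +225 days → 11 May 2001.
Office Delay Adjustment: +793 days → 13 July 2003.
Interference Suspension Credit: +604 days → 8 March 2005.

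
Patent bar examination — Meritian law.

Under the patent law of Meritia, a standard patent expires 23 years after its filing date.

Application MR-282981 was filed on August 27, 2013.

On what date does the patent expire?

Filing date + 23 years → 27 August 2036.

August 27, 2036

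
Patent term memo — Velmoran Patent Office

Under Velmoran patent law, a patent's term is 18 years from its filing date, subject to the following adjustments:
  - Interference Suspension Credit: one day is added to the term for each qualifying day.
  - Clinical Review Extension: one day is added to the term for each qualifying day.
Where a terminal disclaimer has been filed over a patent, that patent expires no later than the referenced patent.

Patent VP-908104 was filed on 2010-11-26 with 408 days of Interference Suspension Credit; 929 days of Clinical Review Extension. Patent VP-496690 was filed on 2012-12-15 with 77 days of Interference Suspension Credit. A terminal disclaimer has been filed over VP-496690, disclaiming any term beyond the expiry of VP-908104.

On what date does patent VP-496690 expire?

March 2, 2031

Natural term of VP-496690:
  Base: filing + 18 years → 15 December 2030.
  Interference Suspension Credit: +77 days → 2 March 2031.
Expiry of referenced patent VP-908104:
  Base: filing + 18 years → 26 November 2028.
  Interference Suspension Credit: +408 days → 8 January 2030.
  Clinical Review Extension: +929 days → 25 July 2032.
Terminal disclaimer: VP-496690 expires on the earlier of 2 March 2031 and 25 July 2032.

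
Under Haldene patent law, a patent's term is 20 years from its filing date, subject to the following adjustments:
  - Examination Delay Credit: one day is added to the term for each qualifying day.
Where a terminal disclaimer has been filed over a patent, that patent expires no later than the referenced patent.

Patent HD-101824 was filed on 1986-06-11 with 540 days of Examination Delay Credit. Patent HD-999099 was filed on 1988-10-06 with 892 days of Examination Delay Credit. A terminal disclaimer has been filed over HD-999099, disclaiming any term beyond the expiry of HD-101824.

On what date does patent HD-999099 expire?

Natural term of HD-999099:
  Base: filing + 20 years → 6 October 2008.
  Examination Delay Credit: +892 days → 17 March 2011.
Expiry of referenced patent HD-101824:
  Base: filing + 20 years → 11 June 2006.
  Examination Delay Credit: +540 days → 3 December 2007.
Terminal disclaimer: HD-999099 expires on the earlier of 17 March 2011 and 3 December 2007.

2007-12-03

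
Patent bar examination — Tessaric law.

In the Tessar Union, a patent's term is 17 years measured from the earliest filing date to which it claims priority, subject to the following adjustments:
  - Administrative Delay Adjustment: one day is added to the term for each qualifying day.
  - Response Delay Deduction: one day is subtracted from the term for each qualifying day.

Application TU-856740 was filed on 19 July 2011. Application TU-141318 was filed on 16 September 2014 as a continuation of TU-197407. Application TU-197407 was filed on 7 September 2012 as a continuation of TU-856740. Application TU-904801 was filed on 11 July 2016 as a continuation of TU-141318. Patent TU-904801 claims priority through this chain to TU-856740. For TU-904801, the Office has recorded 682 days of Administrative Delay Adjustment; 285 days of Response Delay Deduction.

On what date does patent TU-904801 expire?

Earliest priority filing: 19 July 2011.
Base term: 19 July 2011 + 17 years → 19 July 2028.
Administrative Delay Adjustment: +682 days → 1 June 2030.
Response Delay Deduction: −285 days → 20 August 2029.

2029-08-20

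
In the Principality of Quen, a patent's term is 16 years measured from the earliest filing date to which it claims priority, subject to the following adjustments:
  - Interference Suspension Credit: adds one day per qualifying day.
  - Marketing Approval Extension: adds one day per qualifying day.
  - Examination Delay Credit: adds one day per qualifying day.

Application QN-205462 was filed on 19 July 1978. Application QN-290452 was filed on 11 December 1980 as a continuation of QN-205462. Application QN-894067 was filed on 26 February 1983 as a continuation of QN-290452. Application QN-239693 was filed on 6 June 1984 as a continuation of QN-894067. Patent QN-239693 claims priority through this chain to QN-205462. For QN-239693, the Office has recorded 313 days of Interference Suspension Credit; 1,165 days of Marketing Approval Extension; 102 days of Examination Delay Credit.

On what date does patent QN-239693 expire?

Earliest priority filing: 19 July 1978.
Base term: 19 July 1978 + 16 years → 19 July 1994.
Interference Suspension Credit: +313 days → 28 May 1995.
Marketing Approval Extension: +1165 days → 5 August 1998.
Examination Delay Credit: +102 days → 15 November 1998.

November 15, 1998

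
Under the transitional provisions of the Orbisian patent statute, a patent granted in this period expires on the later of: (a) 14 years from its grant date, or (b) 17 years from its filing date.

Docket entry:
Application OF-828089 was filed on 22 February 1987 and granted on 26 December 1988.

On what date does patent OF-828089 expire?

February 22, 2004

(a) grant + 14 years → 26 December 2002.
(b) filing + 17 years → 22 February 2004.
Later of the two: 22 February 2004.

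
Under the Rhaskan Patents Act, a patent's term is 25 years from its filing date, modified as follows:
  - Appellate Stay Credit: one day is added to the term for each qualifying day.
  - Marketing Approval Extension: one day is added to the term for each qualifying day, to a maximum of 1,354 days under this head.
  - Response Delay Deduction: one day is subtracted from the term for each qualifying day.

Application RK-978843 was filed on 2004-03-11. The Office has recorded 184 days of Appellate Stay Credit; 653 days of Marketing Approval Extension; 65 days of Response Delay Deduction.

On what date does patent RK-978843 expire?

Base term: filing date + 25 years → 11 March 2029.
Appellate Stay Credit: +184 days → 11 September 2029.
Marketing Approval Extension: 653 days (within the 1354-day cap) → +653 days → 26 June 2031.
Response Delay Deduction: −65 days → 22 April 2031.

April 22, 2031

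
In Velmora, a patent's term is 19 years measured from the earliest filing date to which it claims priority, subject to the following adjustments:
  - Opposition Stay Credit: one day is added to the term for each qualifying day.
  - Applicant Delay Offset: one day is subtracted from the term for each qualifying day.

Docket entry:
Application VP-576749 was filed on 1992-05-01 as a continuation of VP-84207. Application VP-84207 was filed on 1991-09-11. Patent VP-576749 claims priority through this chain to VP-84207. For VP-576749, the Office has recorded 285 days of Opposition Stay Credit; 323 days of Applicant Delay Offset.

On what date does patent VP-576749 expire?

2010-08-04

Earliest priority filing: 11 September 1991.
Base term: 11 September 1991 + 19 years → 11 September 2010.
Opposition Stay Credit: +285 days → 23 June 2011.
Applicant Delay Offset: −323 days → 4 August 2010.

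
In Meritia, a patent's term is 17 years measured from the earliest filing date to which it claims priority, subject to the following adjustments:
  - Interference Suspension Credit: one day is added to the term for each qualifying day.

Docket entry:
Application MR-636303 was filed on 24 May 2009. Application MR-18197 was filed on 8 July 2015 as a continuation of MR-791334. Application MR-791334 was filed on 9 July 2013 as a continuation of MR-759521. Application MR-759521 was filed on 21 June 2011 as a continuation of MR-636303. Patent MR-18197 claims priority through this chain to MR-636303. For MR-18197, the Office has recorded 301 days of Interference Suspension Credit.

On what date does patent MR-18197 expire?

2027-03-21

Earliest priority filing: 24 May 2009.
Base term: 24 May 2009 + 17 years → 24 May 2026.
Interference Suspension Credit: +301 days → 21 March 2027.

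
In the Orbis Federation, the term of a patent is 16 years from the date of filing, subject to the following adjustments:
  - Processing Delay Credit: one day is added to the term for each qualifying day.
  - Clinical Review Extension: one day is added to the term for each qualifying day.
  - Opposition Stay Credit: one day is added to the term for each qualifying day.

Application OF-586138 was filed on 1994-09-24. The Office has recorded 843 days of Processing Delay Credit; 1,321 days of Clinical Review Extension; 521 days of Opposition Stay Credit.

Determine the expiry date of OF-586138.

2018-01-30

Base term: filing date + 16 years → 24 September 2010.
Processing Delay Credit: +843 days → 14 January 2013.
Clinical Review Extension: +1321 days → 27 August 2016.
Opposition Stay Credit: +521 days → 30 January 2018.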